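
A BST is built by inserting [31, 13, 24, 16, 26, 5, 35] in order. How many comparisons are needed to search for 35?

Search path for 35: 31 -> 35
Found: True
Comparisons: 2


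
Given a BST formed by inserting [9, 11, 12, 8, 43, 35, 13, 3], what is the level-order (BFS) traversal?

Tree insertion order: [9, 11, 12, 8, 43, 35, 13, 3]
Tree (level-order array): [9, 8, 11, 3, None, None, 12, None, None, None, 43, 35, None, 13]
BFS from the root, enqueuing left then right child of each popped node:
  queue [9] -> pop 9, enqueue [8, 11], visited so far: [9]
  queue [8, 11] -> pop 8, enqueue [3], visited so far: [9, 8]
  queue [11, 3] -> pop 11, enqueue [12], visited so far: [9, 8, 11]
  queue [3, 12] -> pop 3, enqueue [none], visited so far: [9, 8, 11, 3]
  queue [12] -> pop 12, enqueue [43], visited so far: [9, 8, 11, 3, 12]
  queue [43] -> pop 43, enqueue [35], visited so far: [9, 8, 11, 3, 12, 43]
  queue [35] -> pop 35, enqueue [13], visited so far: [9, 8, 11, 3, 12, 43, 35]
  queue [13] -> pop 13, enqueue [none], visited so far: [9, 8, 11, 3, 12, 43, 35, 13]
Result: [9, 8, 11, 3, 12, 43, 35, 13]


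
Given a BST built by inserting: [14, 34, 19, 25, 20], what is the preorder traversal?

Tree insertion order: [14, 34, 19, 25, 20]
Tree (level-order array): [14, None, 34, 19, None, None, 25, 20]
Preorder traversal: [14, 34, 19, 25, 20]


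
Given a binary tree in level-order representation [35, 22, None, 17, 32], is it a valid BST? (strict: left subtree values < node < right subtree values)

Level-order array: [35, 22, None, 17, 32]
Validate using subtree bounds (lo, hi): at each node, require lo < value < hi,
then recurse left with hi=value and right with lo=value.
Preorder trace (stopping at first violation):
  at node 35 with bounds (-inf, +inf): OK
  at node 22 with bounds (-inf, 35): OK
  at node 17 with bounds (-inf, 22): OK
  at node 32 with bounds (22, 35): OK
No violation found at any node.
Result: Valid BST


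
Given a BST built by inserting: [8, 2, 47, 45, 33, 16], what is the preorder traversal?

Tree insertion order: [8, 2, 47, 45, 33, 16]
Tree (level-order array): [8, 2, 47, None, None, 45, None, 33, None, 16]
Preorder traversal: [8, 2, 47, 45, 33, 16]


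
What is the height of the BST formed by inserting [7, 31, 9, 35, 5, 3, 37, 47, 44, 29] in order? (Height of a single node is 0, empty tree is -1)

Insertion order: [7, 31, 9, 35, 5, 3, 37, 47, 44, 29]
Tree (level-order array): [7, 5, 31, 3, None, 9, 35, None, None, None, 29, None, 37, None, None, None, 47, 44]
Compute height bottom-up (empty subtree = -1):
  height(3) = 1 + max(-1, -1) = 0
  height(5) = 1 + max(0, -1) = 1
  height(29) = 1 + max(-1, -1) = 0
  height(9) = 1 + max(-1, 0) = 1
  height(44) = 1 + max(-1, -1) = 0
  height(47) = 1 + max(0, -1) = 1
  height(37) = 1 + max(-1, 1) = 2
  height(35) = 1 + max(-1, 2) = 3
  height(31) = 1 + max(1, 3) = 4
  height(7) = 1 + max(1, 4) = 5
Height = 5


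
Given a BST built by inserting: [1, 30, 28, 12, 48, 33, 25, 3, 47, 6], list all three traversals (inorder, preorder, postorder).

Tree insertion order: [1, 30, 28, 12, 48, 33, 25, 3, 47, 6]
Tree (level-order array): [1, None, 30, 28, 48, 12, None, 33, None, 3, 25, None, 47, None, 6]
Inorder (L, root, R): [1, 3, 6, 12, 25, 28, 30, 33, 47, 48]
Preorder (root, L, R): [1, 30, 28, 12, 3, 6, 25, 48, 33, 47]
Postorder (L, R, root): [6, 3, 25, 12, 28, 47, 33, 48, 30, 1]


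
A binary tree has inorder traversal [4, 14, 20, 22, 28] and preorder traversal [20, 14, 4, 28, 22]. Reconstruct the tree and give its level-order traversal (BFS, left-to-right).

Inorder:  [4, 14, 20, 22, 28]
Preorder: [20, 14, 4, 28, 22]
Algorithm: preorder visits root first, so consume preorder in order;
for each root, split the current inorder slice at that value into
left-subtree inorder and right-subtree inorder, then recurse.
Recursive splits:
  root=20; inorder splits into left=[4, 14], right=[22, 28]
  root=14; inorder splits into left=[4], right=[]
  root=4; inorder splits into left=[], right=[]
  root=28; inorder splits into left=[22], right=[]
  root=22; inorder splits into left=[], right=[]
Reconstructed level-order: [20, 14, 28, 4, 22]


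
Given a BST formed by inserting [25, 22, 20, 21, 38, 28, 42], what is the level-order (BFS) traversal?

Tree insertion order: [25, 22, 20, 21, 38, 28, 42]
Tree (level-order array): [25, 22, 38, 20, None, 28, 42, None, 21]
BFS from the root, enqueuing left then right child of each popped node:
  queue [25] -> pop 25, enqueue [22, 38], visited so far: [25]
  queue [22, 38] -> pop 22, enqueue [20], visited so far: [25, 22]
  queue [38, 20] -> pop 38, enqueue [28, 42], visited so far: [25, 22, 38]
  queue [20, 28, 42] -> pop 20, enqueue [21], visited so far: [25, 22, 38, 20]
  queue [28, 42, 21] -> pop 28, enqueue [none], visited so far: [25, 22, 38, 20, 28]
  queue [42, 21] -> pop 42, enqueue [none], visited so far: [25, 22, 38, 20, 28, 42]
  queue [21] -> pop 21, enqueue [none], visited so far: [25, 22, 38, 20, 28, 42, 21]
Result: [25, 22, 38, 20, 28, 42, 21]


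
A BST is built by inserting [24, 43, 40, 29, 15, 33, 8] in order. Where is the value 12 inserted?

Starting tree (level order): [24, 15, 43, 8, None, 40, None, None, None, 29, None, None, 33]
Insertion path: 24 -> 15 -> 8
Result: insert 12 as right child of 8
Final tree (level order): [24, 15, 43, 8, None, 40, None, None, 12, 29, None, None, None, None, 33]


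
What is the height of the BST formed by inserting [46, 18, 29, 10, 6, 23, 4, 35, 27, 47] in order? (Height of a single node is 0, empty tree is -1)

Insertion order: [46, 18, 29, 10, 6, 23, 4, 35, 27, 47]
Tree (level-order array): [46, 18, 47, 10, 29, None, None, 6, None, 23, 35, 4, None, None, 27]
Compute height bottom-up (empty subtree = -1):
  height(4) = 1 + max(-1, -1) = 0
  height(6) = 1 + max(0, -1) = 1
  height(10) = 1 + max(1, -1) = 2
  height(27) = 1 + max(-1, -1) = 0
  height(23) = 1 + max(-1, 0) = 1
  height(35) = 1 + max(-1, -1) = 0
  height(29) = 1 + max(1, 0) = 2
  height(18) = 1 + max(2, 2) = 3
  height(47) = 1 + max(-1, -1) = 0
  height(46) = 1 + max(3, 0) = 4
Height = 4


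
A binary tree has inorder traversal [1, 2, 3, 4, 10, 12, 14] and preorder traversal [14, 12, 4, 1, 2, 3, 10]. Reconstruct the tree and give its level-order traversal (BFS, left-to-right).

Inorder:  [1, 2, 3, 4, 10, 12, 14]
Preorder: [14, 12, 4, 1, 2, 3, 10]
Algorithm: preorder visits root first, so consume preorder in order;
for each root, split the current inorder slice at that value into
left-subtree inorder and right-subtree inorder, then recurse.
Recursive splits:
  root=14; inorder splits into left=[1, 2, 3, 4, 10, 12], right=[]
  root=12; inorder splits into left=[1, 2, 3, 4, 10], right=[]
  root=4; inorder splits into left=[1, 2, 3], right=[10]
  root=1; inorder splits into left=[], right=[2, 3]
  root=2; inorder splits into left=[], right=[3]
  root=3; inorder splits into left=[], right=[]
  root=10; inorder splits into left=[], right=[]
Reconstructed level-order: [14, 12, 4, 1, 10, 2, 3]


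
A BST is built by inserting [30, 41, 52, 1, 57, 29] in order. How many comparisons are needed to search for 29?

Search path for 29: 30 -> 1 -> 29
Found: True
Comparisons: 3


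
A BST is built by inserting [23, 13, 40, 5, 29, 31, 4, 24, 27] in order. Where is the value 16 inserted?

Starting tree (level order): [23, 13, 40, 5, None, 29, None, 4, None, 24, 31, None, None, None, 27]
Insertion path: 23 -> 13
Result: insert 16 as right child of 13
Final tree (level order): [23, 13, 40, 5, 16, 29, None, 4, None, None, None, 24, 31, None, None, None, 27]


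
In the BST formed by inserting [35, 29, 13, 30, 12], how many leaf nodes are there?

Tree built from: [35, 29, 13, 30, 12]
Tree (level-order array): [35, 29, None, 13, 30, 12]
Rule: A leaf has 0 children.
Per-node child counts:
  node 35: 1 child(ren)
  node 29: 2 child(ren)
  node 13: 1 child(ren)
  node 12: 0 child(ren)
  node 30: 0 child(ren)
Matching nodes: [12, 30]
Count of leaf nodes: 2


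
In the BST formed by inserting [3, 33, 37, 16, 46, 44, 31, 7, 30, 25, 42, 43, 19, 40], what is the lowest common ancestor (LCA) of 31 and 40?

Tree insertion order: [3, 33, 37, 16, 46, 44, 31, 7, 30, 25, 42, 43, 19, 40]
Tree (level-order array): [3, None, 33, 16, 37, 7, 31, None, 46, None, None, 30, None, 44, None, 25, None, 42, None, 19, None, 40, 43]
In a BST, the LCA of p=31, q=40 is the first node v on the
root-to-leaf path with p <= v <= q (go left if both < v, right if both > v).
Walk from root:
  at 3: both 31 and 40 > 3, go right
  at 33: 31 <= 33 <= 40, this is the LCA
LCA = 33


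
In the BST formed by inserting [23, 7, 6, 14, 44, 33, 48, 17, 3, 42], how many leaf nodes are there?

Tree built from: [23, 7, 6, 14, 44, 33, 48, 17, 3, 42]
Tree (level-order array): [23, 7, 44, 6, 14, 33, 48, 3, None, None, 17, None, 42]
Rule: A leaf has 0 children.
Per-node child counts:
  node 23: 2 child(ren)
  node 7: 2 child(ren)
  node 6: 1 child(ren)
  node 3: 0 child(ren)
  node 14: 1 child(ren)
  node 17: 0 child(ren)
  node 44: 2 child(ren)
  node 33: 1 child(ren)
  node 42: 0 child(ren)
  node 48: 0 child(ren)
Matching nodes: [3, 17, 42, 48]
Count of leaf nodes: 4


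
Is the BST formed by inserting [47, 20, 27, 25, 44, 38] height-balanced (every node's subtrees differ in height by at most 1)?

Tree (level-order array): [47, 20, None, None, 27, 25, 44, None, None, 38]
Definition: a tree is height-balanced if, at every node, |h(left) - h(right)| <= 1 (empty subtree has height -1).
Bottom-up per-node check:
  node 25: h_left=-1, h_right=-1, diff=0 [OK], height=0
  node 38: h_left=-1, h_right=-1, diff=0 [OK], height=0
  node 44: h_left=0, h_right=-1, diff=1 [OK], height=1
  node 27: h_left=0, h_right=1, diff=1 [OK], height=2
  node 20: h_left=-1, h_right=2, diff=3 [FAIL (|-1-2|=3 > 1)], height=3
  node 47: h_left=3, h_right=-1, diff=4 [FAIL (|3--1|=4 > 1)], height=4
Node 20 violates the condition: |-1 - 2| = 3 > 1.
Result: Not balanced


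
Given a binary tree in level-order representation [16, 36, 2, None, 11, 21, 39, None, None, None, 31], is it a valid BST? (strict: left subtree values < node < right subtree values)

Level-order array: [16, 36, 2, None, 11, 21, 39, None, None, None, 31]
Validate using subtree bounds (lo, hi): at each node, require lo < value < hi,
then recurse left with hi=value and right with lo=value.
Preorder trace (stopping at first violation):
  at node 16 with bounds (-inf, +inf): OK
  at node 36 with bounds (-inf, 16): VIOLATION
Node 36 violates its bound: not (-inf < 36 < 16).
Result: Not a valid BST


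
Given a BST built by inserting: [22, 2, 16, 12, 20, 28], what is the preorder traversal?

Tree insertion order: [22, 2, 16, 12, 20, 28]
Tree (level-order array): [22, 2, 28, None, 16, None, None, 12, 20]
Preorder traversal: [22, 2, 16, 12, 20, 28]


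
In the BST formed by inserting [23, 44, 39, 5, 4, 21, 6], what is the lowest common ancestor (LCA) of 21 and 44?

Tree insertion order: [23, 44, 39, 5, 4, 21, 6]
Tree (level-order array): [23, 5, 44, 4, 21, 39, None, None, None, 6]
In a BST, the LCA of p=21, q=44 is the first node v on the
root-to-leaf path with p <= v <= q (go left if both < v, right if both > v).
Walk from root:
  at 23: 21 <= 23 <= 44, this is the LCA
LCA = 23


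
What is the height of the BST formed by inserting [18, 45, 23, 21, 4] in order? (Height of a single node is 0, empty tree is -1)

Insertion order: [18, 45, 23, 21, 4]
Tree (level-order array): [18, 4, 45, None, None, 23, None, 21]
Compute height bottom-up (empty subtree = -1):
  height(4) = 1 + max(-1, -1) = 0
  height(21) = 1 + max(-1, -1) = 0
  height(23) = 1 + max(0, -1) = 1
  height(45) = 1 + max(1, -1) = 2
  height(18) = 1 + max(0, 2) = 3
Height = 3


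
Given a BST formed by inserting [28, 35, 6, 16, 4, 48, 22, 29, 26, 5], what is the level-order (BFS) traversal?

Tree insertion order: [28, 35, 6, 16, 4, 48, 22, 29, 26, 5]
Tree (level-order array): [28, 6, 35, 4, 16, 29, 48, None, 5, None, 22, None, None, None, None, None, None, None, 26]
BFS from the root, enqueuing left then right child of each popped node:
  queue [28] -> pop 28, enqueue [6, 35], visited so far: [28]
  queue [6, 35] -> pop 6, enqueue [4, 16], visited so far: [28, 6]
  queue [35, 4, 16] -> pop 35, enqueue [29, 48], visited so far: [28, 6, 35]
  queue [4, 16, 29, 48] -> pop 4, enqueue [5], visited so far: [28, 6, 35, 4]
  queue [16, 29, 48, 5] -> pop 16, enqueue [22], visited so far: [28, 6, 35, 4, 16]
  queue [29, 48, 5, 22] -> pop 29, enqueue [none], visited so far: [28, 6, 35, 4, 16, 29]
  queue [48, 5, 22] -> pop 48, enqueue [none], visited so far: [28, 6, 35, 4, 16, 29, 48]
  queue [5, 22] -> pop 5, enqueue [none], visited so far: [28, 6, 35, 4, 16, 29, 48, 5]
  queue [22] -> pop 22, enqueue [26], visited so far: [28, 6, 35, 4, 16, 29, 48, 5, 22]
  queue [26] -> pop 26, enqueue [none], visited so far: [28, 6, 35, 4, 16, 29, 48, 5, 22, 26]
Result: [28, 6, 35, 4, 16, 29, 48, 5, 22, 26]


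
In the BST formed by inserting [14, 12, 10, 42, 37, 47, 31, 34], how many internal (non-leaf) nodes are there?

Tree built from: [14, 12, 10, 42, 37, 47, 31, 34]
Tree (level-order array): [14, 12, 42, 10, None, 37, 47, None, None, 31, None, None, None, None, 34]
Rule: An internal node has at least one child.
Per-node child counts:
  node 14: 2 child(ren)
  node 12: 1 child(ren)
  node 10: 0 child(ren)
  node 42: 2 child(ren)
  node 37: 1 child(ren)
  node 31: 1 child(ren)
  node 34: 0 child(ren)
  node 47: 0 child(ren)
Matching nodes: [14, 12, 42, 37, 31]
Count of internal (non-leaf) nodes: 5


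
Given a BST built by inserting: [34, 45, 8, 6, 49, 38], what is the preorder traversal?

Tree insertion order: [34, 45, 8, 6, 49, 38]
Tree (level-order array): [34, 8, 45, 6, None, 38, 49]
Preorder traversal: [34, 8, 6, 45, 38, 49]


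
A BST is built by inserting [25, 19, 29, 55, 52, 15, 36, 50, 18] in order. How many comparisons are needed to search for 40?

Search path for 40: 25 -> 29 -> 55 -> 52 -> 36 -> 50
Found: False
Comparisons: 6


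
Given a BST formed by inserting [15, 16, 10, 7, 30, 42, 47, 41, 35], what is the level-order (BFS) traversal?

Tree insertion order: [15, 16, 10, 7, 30, 42, 47, 41, 35]
Tree (level-order array): [15, 10, 16, 7, None, None, 30, None, None, None, 42, 41, 47, 35]
BFS from the root, enqueuing left then right child of each popped node:
  queue [15] -> pop 15, enqueue [10, 16], visited so far: [15]
  queue [10, 16] -> pop 10, enqueue [7], visited so far: [15, 10]
  queue [16, 7] -> pop 16, enqueue [30], visited so far: [15, 10, 16]
  queue [7, 30] -> pop 7, enqueue [none], visited so far: [15, 10, 16, 7]
  queue [30] -> pop 30, enqueue [42], visited so far: [15, 10, 16, 7, 30]
  queue [42] -> pop 42, enqueue [41, 47], visited so far: [15, 10, 16, 7, 30, 42]
  queue [41, 47] -> pop 41, enqueue [35], visited so far: [15, 10, 16, 7, 30, 42, 41]
  queue [47, 35] -> pop 47, enqueue [none], visited so far: [15, 10, 16, 7, 30, 42, 41, 47]
  queue [35] -> pop 35, enqueue [none], visited so far: [15, 10, 16, 7, 30, 42, 41, 47, 35]
Result: [15, 10, 16, 7, 30, 42, 41, 47, 35]


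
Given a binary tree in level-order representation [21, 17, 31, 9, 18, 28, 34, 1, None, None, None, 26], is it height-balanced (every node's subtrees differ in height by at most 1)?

Tree (level-order array): [21, 17, 31, 9, 18, 28, 34, 1, None, None, None, 26]
Definition: a tree is height-balanced if, at every node, |h(left) - h(right)| <= 1 (empty subtree has height -1).
Bottom-up per-node check:
  node 1: h_left=-1, h_right=-1, diff=0 [OK], height=0
  node 9: h_left=0, h_right=-1, diff=1 [OK], height=1
  node 18: h_left=-1, h_right=-1, diff=0 [OK], height=0
  node 17: h_left=1, h_right=0, diff=1 [OK], height=2
  node 26: h_left=-1, h_right=-1, diff=0 [OK], height=0
  node 28: h_left=0, h_right=-1, diff=1 [OK], height=1
  node 34: h_left=-1, h_right=-1, diff=0 [OK], height=0
  node 31: h_left=1, h_right=0, diff=1 [OK], height=2
  node 21: h_left=2, h_right=2, diff=0 [OK], height=3
All nodes satisfy the balance condition.
Result: Balanced


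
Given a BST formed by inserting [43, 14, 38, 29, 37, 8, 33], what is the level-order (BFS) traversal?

Tree insertion order: [43, 14, 38, 29, 37, 8, 33]
Tree (level-order array): [43, 14, None, 8, 38, None, None, 29, None, None, 37, 33]
BFS from the root, enqueuing left then right child of each popped node:
  queue [43] -> pop 43, enqueue [14], visited so far: [43]
  queue [14] -> pop 14, enqueue [8, 38], visited so far: [43, 14]
  queue [8, 38] -> pop 8, enqueue [none], visited so far: [43, 14, 8]
  queue [38] -> pop 38, enqueue [29], visited so far: [43, 14, 8, 38]
  queue [29] -> pop 29, enqueue [37], visited so far: [43, 14, 8, 38, 29]
  queue [37] -> pop 37, enqueue [33], visited so far: [43, 14, 8, 38, 29, 37]
  queue [33] -> pop 33, enqueue [none], visited so far: [43, 14, 8, 38, 29, 37, 33]
Result: [43, 14, 8, 38, 29, 37, 33]


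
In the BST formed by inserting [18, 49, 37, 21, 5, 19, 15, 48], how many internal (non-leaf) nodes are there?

Tree built from: [18, 49, 37, 21, 5, 19, 15, 48]
Tree (level-order array): [18, 5, 49, None, 15, 37, None, None, None, 21, 48, 19]
Rule: An internal node has at least one child.
Per-node child counts:
  node 18: 2 child(ren)
  node 5: 1 child(ren)
  node 15: 0 child(ren)
  node 49: 1 child(ren)
  node 37: 2 child(ren)
  node 21: 1 child(ren)
  node 19: 0 child(ren)
  node 48: 0 child(ren)
Matching nodes: [18, 5, 49, 37, 21]
Count of internal (non-leaf) nodes: 5


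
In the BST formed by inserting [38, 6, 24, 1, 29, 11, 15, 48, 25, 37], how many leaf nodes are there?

Tree built from: [38, 6, 24, 1, 29, 11, 15, 48, 25, 37]
Tree (level-order array): [38, 6, 48, 1, 24, None, None, None, None, 11, 29, None, 15, 25, 37]
Rule: A leaf has 0 children.
Per-node child counts:
  node 38: 2 child(ren)
  node 6: 2 child(ren)
  node 1: 0 child(ren)
  node 24: 2 child(ren)
  node 11: 1 child(ren)
  node 15: 0 child(ren)
  node 29: 2 child(ren)
  node 25: 0 child(ren)
  node 37: 0 child(ren)
  node 48: 0 child(ren)
Matching nodes: [1, 15, 25, 37, 48]
Count of leaf nodes: 5


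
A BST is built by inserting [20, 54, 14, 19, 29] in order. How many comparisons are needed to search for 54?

Search path for 54: 20 -> 54
Found: True
Comparisons: 2


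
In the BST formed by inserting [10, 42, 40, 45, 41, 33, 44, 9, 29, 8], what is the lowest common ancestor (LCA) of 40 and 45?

Tree insertion order: [10, 42, 40, 45, 41, 33, 44, 9, 29, 8]
Tree (level-order array): [10, 9, 42, 8, None, 40, 45, None, None, 33, 41, 44, None, 29]
In a BST, the LCA of p=40, q=45 is the first node v on the
root-to-leaf path with p <= v <= q (go left if both < v, right if both > v).
Walk from root:
  at 10: both 40 and 45 > 10, go right
  at 42: 40 <= 42 <= 45, this is the LCA
LCA = 42


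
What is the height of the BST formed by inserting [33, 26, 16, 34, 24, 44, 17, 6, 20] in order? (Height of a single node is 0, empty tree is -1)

Insertion order: [33, 26, 16, 34, 24, 44, 17, 6, 20]
Tree (level-order array): [33, 26, 34, 16, None, None, 44, 6, 24, None, None, None, None, 17, None, None, 20]
Compute height bottom-up (empty subtree = -1):
  height(6) = 1 + max(-1, -1) = 0
  height(20) = 1 + max(-1, -1) = 0
  height(17) = 1 + max(-1, 0) = 1
  height(24) = 1 + max(1, -1) = 2
  height(16) = 1 + max(0, 2) = 3
  height(26) = 1 + max(3, -1) = 4
  height(44) = 1 + max(-1, -1) = 0
  height(34) = 1 + max(-1, 0) = 1
  height(33) = 1 + max(4, 1) = 5
Height = 5


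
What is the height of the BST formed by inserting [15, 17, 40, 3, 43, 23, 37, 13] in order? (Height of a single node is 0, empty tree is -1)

Insertion order: [15, 17, 40, 3, 43, 23, 37, 13]
Tree (level-order array): [15, 3, 17, None, 13, None, 40, None, None, 23, 43, None, 37]
Compute height bottom-up (empty subtree = -1):
  height(13) = 1 + max(-1, -1) = 0
  height(3) = 1 + max(-1, 0) = 1
  height(37) = 1 + max(-1, -1) = 0
  height(23) = 1 + max(-1, 0) = 1
  height(43) = 1 + max(-1, -1) = 0
  height(40) = 1 + max(1, 0) = 2
  height(17) = 1 + max(-1, 2) = 3
  height(15) = 1 + max(1, 3) = 4
Height = 4


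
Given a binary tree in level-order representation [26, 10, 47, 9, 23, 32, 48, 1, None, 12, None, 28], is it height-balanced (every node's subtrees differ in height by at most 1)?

Tree (level-order array): [26, 10, 47, 9, 23, 32, 48, 1, None, 12, None, 28]
Definition: a tree is height-balanced if, at every node, |h(left) - h(right)| <= 1 (empty subtree has height -1).
Bottom-up per-node check:
  node 1: h_left=-1, h_right=-1, diff=0 [OK], height=0
  node 9: h_left=0, h_right=-1, diff=1 [OK], height=1
  node 12: h_left=-1, h_right=-1, diff=0 [OK], height=0
  node 23: h_left=0, h_right=-1, diff=1 [OK], height=1
  node 10: h_left=1, h_right=1, diff=0 [OK], height=2
  node 28: h_left=-1, h_right=-1, diff=0 [OK], height=0
  node 32: h_left=0, h_right=-1, diff=1 [OK], height=1
  node 48: h_left=-1, h_right=-1, diff=0 [OK], height=0
  node 47: h_left=1, h_right=0, diff=1 [OK], height=2
  node 26: h_left=2, h_right=2, diff=0 [OK], height=3
All nodes satisfy the balance condition.
Result: Balanced


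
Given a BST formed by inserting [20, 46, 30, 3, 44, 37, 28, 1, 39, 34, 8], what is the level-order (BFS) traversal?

Tree insertion order: [20, 46, 30, 3, 44, 37, 28, 1, 39, 34, 8]
Tree (level-order array): [20, 3, 46, 1, 8, 30, None, None, None, None, None, 28, 44, None, None, 37, None, 34, 39]
BFS from the root, enqueuing left then right child of each popped node:
  queue [20] -> pop 20, enqueue [3, 46], visited so far: [20]
  queue [3, 46] -> pop 3, enqueue [1, 8], visited so far: [20, 3]
  queue [46, 1, 8] -> pop 46, enqueue [30], visited so far: [20, 3, 46]
  queue [1, 8, 30] -> pop 1, enqueue [none], visited so far: [20, 3, 46, 1]
  queue [8, 30] -> pop 8, enqueue [none], visited so far: [20, 3, 46, 1, 8]
  queue [30] -> pop 30, enqueue [28, 44], visited so far: [20, 3, 46, 1, 8, 30]
  queue [28, 44] -> pop 28, enqueue [none], visited so far: [20, 3, 46, 1, 8, 30, 28]
  queue [44] -> pop 44, enqueue [37], visited so far: [20, 3, 46, 1, 8, 30, 28, 44]
  queue [37] -> pop 37, enqueue [34, 39], visited so far: [20, 3, 46, 1, 8, 30, 28, 44, 37]
  queue [34, 39] -> pop 34, enqueue [none], visited so far: [20, 3, 46, 1, 8, 30, 28, 44, 37, 34]
  queue [39] -> pop 39, enqueue [none], visited so far: [20, 3, 46, 1, 8, 30, 28, 44, 37, 34, 39]
Result: [20, 3, 46, 1, 8, 30, 28, 44, 37, 34, 39]


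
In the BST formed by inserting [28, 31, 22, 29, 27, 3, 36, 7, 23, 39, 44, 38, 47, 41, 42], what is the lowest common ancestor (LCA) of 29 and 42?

Tree insertion order: [28, 31, 22, 29, 27, 3, 36, 7, 23, 39, 44, 38, 47, 41, 42]
Tree (level-order array): [28, 22, 31, 3, 27, 29, 36, None, 7, 23, None, None, None, None, 39, None, None, None, None, 38, 44, None, None, 41, 47, None, 42]
In a BST, the LCA of p=29, q=42 is the first node v on the
root-to-leaf path with p <= v <= q (go left if both < v, right if both > v).
Walk from root:
  at 28: both 29 and 42 > 28, go right
  at 31: 29 <= 31 <= 42, this is the LCA
LCA = 31


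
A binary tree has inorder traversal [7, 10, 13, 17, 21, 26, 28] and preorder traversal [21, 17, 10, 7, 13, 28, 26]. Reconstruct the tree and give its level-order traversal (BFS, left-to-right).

Inorder:  [7, 10, 13, 17, 21, 26, 28]
Preorder: [21, 17, 10, 7, 13, 28, 26]
Algorithm: preorder visits root first, so consume preorder in order;
for each root, split the current inorder slice at that value into
left-subtree inorder and right-subtree inorder, then recurse.
Recursive splits:
  root=21; inorder splits into left=[7, 10, 13, 17], right=[26, 28]
  root=17; inorder splits into left=[7, 10, 13], right=[]
  root=10; inorder splits into left=[7], right=[13]
  root=7; inorder splits into left=[], right=[]
  root=13; inorder splits into left=[], right=[]
  root=28; inorder splits into left=[26], right=[]
  root=26; inorder splits into left=[], right=[]
Reconstructed level-order: [21, 17, 28, 10, 26, 7, 13]


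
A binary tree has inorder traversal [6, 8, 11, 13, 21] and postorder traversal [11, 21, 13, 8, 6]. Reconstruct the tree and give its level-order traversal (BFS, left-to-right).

Inorder:   [6, 8, 11, 13, 21]
Postorder: [11, 21, 13, 8, 6]
Algorithm: postorder visits root last, so walk postorder right-to-left;
each value is the root of the current inorder slice — split it at that
value, recurse on the right subtree first, then the left.
Recursive splits:
  root=6; inorder splits into left=[], right=[8, 11, 13, 21]
  root=8; inorder splits into left=[], right=[11, 13, 21]
  root=13; inorder splits into left=[11], right=[21]
  root=21; inorder splits into left=[], right=[]
  root=11; inorder splits into left=[], right=[]
Reconstructed level-order: [6, 8, 13, 11, 21]


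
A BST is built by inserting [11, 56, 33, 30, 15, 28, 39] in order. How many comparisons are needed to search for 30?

Search path for 30: 11 -> 56 -> 33 -> 30
Found: True
Comparisons: 4


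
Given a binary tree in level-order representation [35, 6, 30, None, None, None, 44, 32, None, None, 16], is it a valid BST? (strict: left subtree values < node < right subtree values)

Level-order array: [35, 6, 30, None, None, None, 44, 32, None, None, 16]
Validate using subtree bounds (lo, hi): at each node, require lo < value < hi,
then recurse left with hi=value and right with lo=value.
Preorder trace (stopping at first violation):
  at node 35 with bounds (-inf, +inf): OK
  at node 6 with bounds (-inf, 35): OK
  at node 30 with bounds (35, +inf): VIOLATION
Node 30 violates its bound: not (35 < 30 < +inf).
Result: Not a valid BST


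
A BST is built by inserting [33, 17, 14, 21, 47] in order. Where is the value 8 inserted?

Starting tree (level order): [33, 17, 47, 14, 21]
Insertion path: 33 -> 17 -> 14
Result: insert 8 as left child of 14
Final tree (level order): [33, 17, 47, 14, 21, None, None, 8]


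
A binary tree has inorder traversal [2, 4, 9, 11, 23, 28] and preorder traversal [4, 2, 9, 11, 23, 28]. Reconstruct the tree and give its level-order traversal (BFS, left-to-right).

Inorder:  [2, 4, 9, 11, 23, 28]
Preorder: [4, 2, 9, 11, 23, 28]
Algorithm: preorder visits root first, so consume preorder in order;
for each root, split the current inorder slice at that value into
left-subtree inorder and right-subtree inorder, then recurse.
Recursive splits:
  root=4; inorder splits into left=[2], right=[9, 11, 23, 28]
  root=2; inorder splits into left=[], right=[]
  root=9; inorder splits into left=[], right=[11, 23, 28]
  root=11; inorder splits into left=[], right=[23, 28]
  root=23; inorder splits into left=[], right=[28]
  root=28; inorder splits into left=[], right=[]
Reconstructed level-order: [4, 2, 9, 11, 23, 28]


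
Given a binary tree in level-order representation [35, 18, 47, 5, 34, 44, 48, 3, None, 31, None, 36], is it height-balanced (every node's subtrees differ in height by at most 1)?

Tree (level-order array): [35, 18, 47, 5, 34, 44, 48, 3, None, 31, None, 36]
Definition: a tree is height-balanced if, at every node, |h(left) - h(right)| <= 1 (empty subtree has height -1).
Bottom-up per-node check:
  node 3: h_left=-1, h_right=-1, diff=0 [OK], height=0
  node 5: h_left=0, h_right=-1, diff=1 [OK], height=1
  node 31: h_left=-1, h_right=-1, diff=0 [OK], height=0
  node 34: h_left=0, h_right=-1, diff=1 [OK], height=1
  node 18: h_left=1, h_right=1, diff=0 [OK], height=2
  node 36: h_left=-1, h_right=-1, diff=0 [OK], height=0
  node 44: h_left=0, h_right=-1, diff=1 [OK], height=1
  node 48: h_left=-1, h_right=-1, diff=0 [OK], height=0
  node 47: h_left=1, h_right=0, diff=1 [OK], height=2
  node 35: h_left=2, h_right=2, diff=0 [OK], height=3
All nodes satisfy the balance condition.
Result: Balanced


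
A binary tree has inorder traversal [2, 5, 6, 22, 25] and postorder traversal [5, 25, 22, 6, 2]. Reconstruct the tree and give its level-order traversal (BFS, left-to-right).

Inorder:   [2, 5, 6, 22, 25]
Postorder: [5, 25, 22, 6, 2]
Algorithm: postorder visits root last, so walk postorder right-to-left;
each value is the root of the current inorder slice — split it at that
value, recurse on the right subtree first, then the left.
Recursive splits:
  root=2; inorder splits into left=[], right=[5, 6, 22, 25]
  root=6; inorder splits into left=[5], right=[22, 25]
  root=22; inorder splits into left=[], right=[25]
  root=25; inorder splits into left=[], right=[]
  root=5; inorder splits into left=[], right=[]
Reconstructed level-order: [2, 6, 5, 22, 25]


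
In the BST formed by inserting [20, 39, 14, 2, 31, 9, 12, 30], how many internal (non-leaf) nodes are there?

Tree built from: [20, 39, 14, 2, 31, 9, 12, 30]
Tree (level-order array): [20, 14, 39, 2, None, 31, None, None, 9, 30, None, None, 12]
Rule: An internal node has at least one child.
Per-node child counts:
  node 20: 2 child(ren)
  node 14: 1 child(ren)
  node 2: 1 child(ren)
  node 9: 1 child(ren)
  node 12: 0 child(ren)
  node 39: 1 child(ren)
  node 31: 1 child(ren)
  node 30: 0 child(ren)
Matching nodes: [20, 14, 2, 9, 39, 31]
Count of internal (non-leaf) nodes: 6


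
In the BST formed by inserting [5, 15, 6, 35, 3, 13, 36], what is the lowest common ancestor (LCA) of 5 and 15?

Tree insertion order: [5, 15, 6, 35, 3, 13, 36]
Tree (level-order array): [5, 3, 15, None, None, 6, 35, None, 13, None, 36]
In a BST, the LCA of p=5, q=15 is the first node v on the
root-to-leaf path with p <= v <= q (go left if both < v, right if both > v).
Walk from root:
  at 5: 5 <= 5 <= 15, this is the LCA
LCA = 5


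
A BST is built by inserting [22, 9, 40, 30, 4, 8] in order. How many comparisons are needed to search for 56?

Search path for 56: 22 -> 40
Found: False
Comparisons: 2


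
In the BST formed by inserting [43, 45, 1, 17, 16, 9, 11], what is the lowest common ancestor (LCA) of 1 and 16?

Tree insertion order: [43, 45, 1, 17, 16, 9, 11]
Tree (level-order array): [43, 1, 45, None, 17, None, None, 16, None, 9, None, None, 11]
In a BST, the LCA of p=1, q=16 is the first node v on the
root-to-leaf path with p <= v <= q (go left if both < v, right if both > v).
Walk from root:
  at 43: both 1 and 16 < 43, go left
  at 1: 1 <= 1 <= 16, this is the LCA
LCA = 1


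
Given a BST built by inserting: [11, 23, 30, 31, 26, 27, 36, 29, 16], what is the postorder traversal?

Tree insertion order: [11, 23, 30, 31, 26, 27, 36, 29, 16]
Tree (level-order array): [11, None, 23, 16, 30, None, None, 26, 31, None, 27, None, 36, None, 29]
Postorder traversal: [16, 29, 27, 26, 36, 31, 30, 23, 11]


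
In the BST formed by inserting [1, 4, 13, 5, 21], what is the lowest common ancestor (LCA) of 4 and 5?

Tree insertion order: [1, 4, 13, 5, 21]
Tree (level-order array): [1, None, 4, None, 13, 5, 21]
In a BST, the LCA of p=4, q=5 is the first node v on the
root-to-leaf path with p <= v <= q (go left if both < v, right if both > v).
Walk from root:
  at 1: both 4 and 5 > 1, go right
  at 4: 4 <= 4 <= 5, this is the LCA
LCA = 4


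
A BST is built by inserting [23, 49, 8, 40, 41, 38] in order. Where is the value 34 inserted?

Starting tree (level order): [23, 8, 49, None, None, 40, None, 38, 41]
Insertion path: 23 -> 49 -> 40 -> 38
Result: insert 34 as left child of 38
Final tree (level order): [23, 8, 49, None, None, 40, None, 38, 41, 34]


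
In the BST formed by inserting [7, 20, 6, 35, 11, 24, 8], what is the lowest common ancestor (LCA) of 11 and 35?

Tree insertion order: [7, 20, 6, 35, 11, 24, 8]
Tree (level-order array): [7, 6, 20, None, None, 11, 35, 8, None, 24]
In a BST, the LCA of p=11, q=35 is the first node v on the
root-to-leaf path with p <= v <= q (go left if both < v, right if both > v).
Walk from root:
  at 7: both 11 and 35 > 7, go right
  at 20: 11 <= 20 <= 35, this is the LCA
LCA = 20


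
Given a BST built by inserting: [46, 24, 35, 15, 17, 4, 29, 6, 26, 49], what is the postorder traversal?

Tree insertion order: [46, 24, 35, 15, 17, 4, 29, 6, 26, 49]
Tree (level-order array): [46, 24, 49, 15, 35, None, None, 4, 17, 29, None, None, 6, None, None, 26]
Postorder traversal: [6, 4, 17, 15, 26, 29, 35, 24, 49, 46]


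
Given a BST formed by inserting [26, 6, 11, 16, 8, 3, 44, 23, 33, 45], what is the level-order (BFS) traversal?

Tree insertion order: [26, 6, 11, 16, 8, 3, 44, 23, 33, 45]
Tree (level-order array): [26, 6, 44, 3, 11, 33, 45, None, None, 8, 16, None, None, None, None, None, None, None, 23]
BFS from the root, enqueuing left then right child of each popped node:
  queue [26] -> pop 26, enqueue [6, 44], visited so far: [26]
  queue [6, 44] -> pop 6, enqueue [3, 11], visited so far: [26, 6]
  queue [44, 3, 11] -> pop 44, enqueue [33, 45], visited so far: [26, 6, 44]
  queue [3, 11, 33, 45] -> pop 3, enqueue [none], visited so far: [26, 6, 44, 3]
  queue [11, 33, 45] -> pop 11, enqueue [8, 16], visited so far: [26, 6, 44, 3, 11]
  queue [33, 45, 8, 16] -> pop 33, enqueue [none], visited so far: [26, 6, 44, 3, 11, 33]
  queue [45, 8, 16] -> pop 45, enqueue [none], visited so far: [26, 6, 44, 3, 11, 33, 45]
  queue [8, 16] -> pop 8, enqueue [none], visited so far: [26, 6, 44, 3, 11, 33, 45, 8]
  queue [16] -> pop 16, enqueue [23], visited so far: [26, 6, 44, 3, 11, 33, 45, 8, 16]
  queue [23] -> pop 23, enqueue [none], visited so far: [26, 6, 44, 3, 11, 33, 45, 8, 16, 23]
Result: [26, 6, 44, 3, 11, 33, 45, 8, 16, 23]


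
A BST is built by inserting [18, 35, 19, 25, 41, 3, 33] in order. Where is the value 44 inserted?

Starting tree (level order): [18, 3, 35, None, None, 19, 41, None, 25, None, None, None, 33]
Insertion path: 18 -> 35 -> 41
Result: insert 44 as right child of 41
Final tree (level order): [18, 3, 35, None, None, 19, 41, None, 25, None, 44, None, 33]


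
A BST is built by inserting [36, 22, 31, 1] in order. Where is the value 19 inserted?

Starting tree (level order): [36, 22, None, 1, 31]
Insertion path: 36 -> 22 -> 1
Result: insert 19 as right child of 1
Final tree (level order): [36, 22, None, 1, 31, None, 19]


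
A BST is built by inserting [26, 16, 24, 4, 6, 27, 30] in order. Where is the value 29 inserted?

Starting tree (level order): [26, 16, 27, 4, 24, None, 30, None, 6]
Insertion path: 26 -> 27 -> 30
Result: insert 29 as left child of 30
Final tree (level order): [26, 16, 27, 4, 24, None, 30, None, 6, None, None, 29]


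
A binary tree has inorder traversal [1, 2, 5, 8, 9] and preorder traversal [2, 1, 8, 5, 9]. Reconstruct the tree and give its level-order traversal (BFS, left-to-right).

Inorder:  [1, 2, 5, 8, 9]
Preorder: [2, 1, 8, 5, 9]
Algorithm: preorder visits root first, so consume preorder in order;
for each root, split the current inorder slice at that value into
left-subtree inorder and right-subtree inorder, then recurse.
Recursive splits:
  root=2; inorder splits into left=[1], right=[5, 8, 9]
  root=1; inorder splits into left=[], right=[]
  root=8; inorder splits into left=[5], right=[9]
  root=5; inorder splits into left=[], right=[]
  root=9; inorder splits into left=[], right=[]
Reconstructed level-order: [2, 1, 8, 5, 9]


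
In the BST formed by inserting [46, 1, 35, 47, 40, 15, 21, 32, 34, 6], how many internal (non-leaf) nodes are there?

Tree built from: [46, 1, 35, 47, 40, 15, 21, 32, 34, 6]
Tree (level-order array): [46, 1, 47, None, 35, None, None, 15, 40, 6, 21, None, None, None, None, None, 32, None, 34]
Rule: An internal node has at least one child.
Per-node child counts:
  node 46: 2 child(ren)
  node 1: 1 child(ren)
  node 35: 2 child(ren)
  node 15: 2 child(ren)
  node 6: 0 child(ren)
  node 21: 1 child(ren)
  node 32: 1 child(ren)
  node 34: 0 child(ren)
  node 40: 0 child(ren)
  node 47: 0 child(ren)
Matching nodes: [46, 1, 35, 15, 21, 32]
Count of internal (non-leaf) nodes: 6


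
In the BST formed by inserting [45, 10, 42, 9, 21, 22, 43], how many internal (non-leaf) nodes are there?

Tree built from: [45, 10, 42, 9, 21, 22, 43]
Tree (level-order array): [45, 10, None, 9, 42, None, None, 21, 43, None, 22]
Rule: An internal node has at least one child.
Per-node child counts:
  node 45: 1 child(ren)
  node 10: 2 child(ren)
  node 9: 0 child(ren)
  node 42: 2 child(ren)
  node 21: 1 child(ren)
  node 22: 0 child(ren)
  node 43: 0 child(ren)
Matching nodes: [45, 10, 42, 21]
Count of internal (non-leaf) nodes: 4


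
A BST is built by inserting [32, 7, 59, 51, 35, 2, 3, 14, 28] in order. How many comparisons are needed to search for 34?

Search path for 34: 32 -> 59 -> 51 -> 35
Found: False
Comparisons: 4


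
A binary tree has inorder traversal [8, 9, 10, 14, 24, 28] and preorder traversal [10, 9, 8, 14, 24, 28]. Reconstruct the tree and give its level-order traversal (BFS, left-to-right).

Inorder:  [8, 9, 10, 14, 24, 28]
Preorder: [10, 9, 8, 14, 24, 28]
Algorithm: preorder visits root first, so consume preorder in order;
for each root, split the current inorder slice at that value into
left-subtree inorder and right-subtree inorder, then recurse.
Recursive splits:
  root=10; inorder splits into left=[8, 9], right=[14, 24, 28]
  root=9; inorder splits into left=[8], right=[]
  root=8; inorder splits into left=[], right=[]
  root=14; inorder splits into left=[], right=[24, 28]
  root=24; inorder splits into left=[], right=[28]
  root=28; inorder splits into left=[], right=[]
Reconstructed level-order: [10, 9, 14, 8, 24, 28]


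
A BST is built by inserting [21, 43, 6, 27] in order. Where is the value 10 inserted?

Starting tree (level order): [21, 6, 43, None, None, 27]
Insertion path: 21 -> 6
Result: insert 10 as right child of 6
Final tree (level order): [21, 6, 43, None, 10, 27]


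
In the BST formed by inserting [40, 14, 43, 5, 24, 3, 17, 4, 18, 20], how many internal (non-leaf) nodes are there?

Tree built from: [40, 14, 43, 5, 24, 3, 17, 4, 18, 20]
Tree (level-order array): [40, 14, 43, 5, 24, None, None, 3, None, 17, None, None, 4, None, 18, None, None, None, 20]
Rule: An internal node has at least one child.
Per-node child counts:
  node 40: 2 child(ren)
  node 14: 2 child(ren)
  node 5: 1 child(ren)
  node 3: 1 child(ren)
  node 4: 0 child(ren)
  node 24: 1 child(ren)
  node 17: 1 child(ren)
  node 18: 1 child(ren)
  node 20: 0 child(ren)
  node 43: 0 child(ren)
Matching nodes: [40, 14, 5, 3, 24, 17, 18]
Count of internal (non-leaf) nodes: 7


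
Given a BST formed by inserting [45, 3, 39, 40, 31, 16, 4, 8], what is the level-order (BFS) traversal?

Tree insertion order: [45, 3, 39, 40, 31, 16, 4, 8]
Tree (level-order array): [45, 3, None, None, 39, 31, 40, 16, None, None, None, 4, None, None, 8]
BFS from the root, enqueuing left then right child of each popped node:
  queue [45] -> pop 45, enqueue [3], visited so far: [45]
  queue [3] -> pop 3, enqueue [39], visited so far: [45, 3]
  queue [39] -> pop 39, enqueue [31, 40], visited so far: [45, 3, 39]
  queue [31, 40] -> pop 31, enqueue [16], visited so far: [45, 3, 39, 31]
  queue [40, 16] -> pop 40, enqueue [none], visited so far: [45, 3, 39, 31, 40]
  queue [16] -> pop 16, enqueue [4], visited so far: [45, 3, 39, 31, 40, 16]
  queue [4] -> pop 4, enqueue [8], visited so far: [45, 3, 39, 31, 40, 16, 4]
  queue [8] -> pop 8, enqueue [none], visited so far: [45, 3, 39, 31, 40, 16, 4, 8]
Result: [45, 3, 39, 31, 40, 16, 4, 8]


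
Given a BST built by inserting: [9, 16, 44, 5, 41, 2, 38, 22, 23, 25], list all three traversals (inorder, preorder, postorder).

Tree insertion order: [9, 16, 44, 5, 41, 2, 38, 22, 23, 25]
Tree (level-order array): [9, 5, 16, 2, None, None, 44, None, None, 41, None, 38, None, 22, None, None, 23, None, 25]
Inorder (L, root, R): [2, 5, 9, 16, 22, 23, 25, 38, 41, 44]
Preorder (root, L, R): [9, 5, 2, 16, 44, 41, 38, 22, 23, 25]
Postorder (L, R, root): [2, 5, 25, 23, 22, 38, 41, 44, 16, 9]


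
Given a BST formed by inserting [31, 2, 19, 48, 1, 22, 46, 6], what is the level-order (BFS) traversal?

Tree insertion order: [31, 2, 19, 48, 1, 22, 46, 6]
Tree (level-order array): [31, 2, 48, 1, 19, 46, None, None, None, 6, 22]
BFS from the root, enqueuing left then right child of each popped node:
  queue [31] -> pop 31, enqueue [2, 48], visited so far: [31]
  queue [2, 48] -> pop 2, enqueue [1, 19], visited so far: [31, 2]
  queue [48, 1, 19] -> pop 48, enqueue [46], visited so far: [31, 2, 48]
  queue [1, 19, 46] -> pop 1, enqueue [none], visited so far: [31, 2, 48, 1]
  queue [19, 46] -> pop 19, enqueue [6, 22], visited so far: [31, 2, 48, 1, 19]
  queue [46, 6, 22] -> pop 46, enqueue [none], visited so far: [31, 2, 48, 1, 19, 46]
  queue [6, 22] -> pop 6, enqueue [none], visited so far: [31, 2, 48, 1, 19, 46, 6]
  queue [22] -> pop 22, enqueue [none], visited so far: [31, 2, 48, 1, 19, 46, 6, 22]
Result: [31, 2, 48, 1, 19, 46, 6, 22]
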